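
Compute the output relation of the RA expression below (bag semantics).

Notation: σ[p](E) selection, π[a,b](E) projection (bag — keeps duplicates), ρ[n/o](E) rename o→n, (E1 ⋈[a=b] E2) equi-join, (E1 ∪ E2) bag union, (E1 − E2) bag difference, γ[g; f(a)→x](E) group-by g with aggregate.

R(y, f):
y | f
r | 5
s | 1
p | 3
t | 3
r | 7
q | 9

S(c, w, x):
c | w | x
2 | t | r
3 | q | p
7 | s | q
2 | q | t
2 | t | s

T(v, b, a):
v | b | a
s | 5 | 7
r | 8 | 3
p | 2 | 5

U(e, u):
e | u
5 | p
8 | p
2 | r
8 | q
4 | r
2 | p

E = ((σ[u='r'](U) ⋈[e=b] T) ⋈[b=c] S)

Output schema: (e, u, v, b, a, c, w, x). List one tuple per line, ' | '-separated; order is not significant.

Subexpression sizes:
  U → 6
  σ[u='r'](U) → 2
  T → 3
  (σ[u='r'](U) ⋈[e=b] T) → 1
  S → 5
  ((σ[u='r'](U) ⋈[e=b] T) ⋈[b=c] S) → 3

== RESULT ==
e | u | v | b | a | c | w | x
2 | r | p | 2 | 5 | 2 | q | t
2 | r | p | 2 | 5 | 2 | t | r
2 | r | p | 2 | 5 | 2 | t | s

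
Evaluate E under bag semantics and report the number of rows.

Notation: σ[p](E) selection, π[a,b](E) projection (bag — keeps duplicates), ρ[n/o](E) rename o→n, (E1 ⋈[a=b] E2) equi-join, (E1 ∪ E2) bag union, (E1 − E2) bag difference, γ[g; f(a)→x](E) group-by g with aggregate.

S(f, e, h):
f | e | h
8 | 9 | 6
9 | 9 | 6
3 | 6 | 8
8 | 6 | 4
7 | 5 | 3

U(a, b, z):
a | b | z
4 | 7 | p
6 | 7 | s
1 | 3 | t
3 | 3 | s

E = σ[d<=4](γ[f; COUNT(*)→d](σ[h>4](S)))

Per-node cardinality:
  S → 5
  σ[h>4](S) → 3
  γ[f; COUNT(*)→d](σ[h>4](S)) → 3
  σ[d<=4](γ[f; COUNT(*)→d](σ[h>4](S))) → 3

|E| = 3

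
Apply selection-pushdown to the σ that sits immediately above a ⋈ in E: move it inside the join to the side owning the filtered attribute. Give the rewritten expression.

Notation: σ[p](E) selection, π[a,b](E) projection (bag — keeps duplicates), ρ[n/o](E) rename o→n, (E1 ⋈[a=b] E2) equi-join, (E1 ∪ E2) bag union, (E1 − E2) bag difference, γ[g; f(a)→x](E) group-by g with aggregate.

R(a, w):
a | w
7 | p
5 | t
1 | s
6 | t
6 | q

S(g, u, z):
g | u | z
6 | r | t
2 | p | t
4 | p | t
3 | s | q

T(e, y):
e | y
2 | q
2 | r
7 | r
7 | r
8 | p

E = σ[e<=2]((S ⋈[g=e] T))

σ filters on e, owned by the right side.
E' = (S ⋈[g=e] σ[e<=2](T))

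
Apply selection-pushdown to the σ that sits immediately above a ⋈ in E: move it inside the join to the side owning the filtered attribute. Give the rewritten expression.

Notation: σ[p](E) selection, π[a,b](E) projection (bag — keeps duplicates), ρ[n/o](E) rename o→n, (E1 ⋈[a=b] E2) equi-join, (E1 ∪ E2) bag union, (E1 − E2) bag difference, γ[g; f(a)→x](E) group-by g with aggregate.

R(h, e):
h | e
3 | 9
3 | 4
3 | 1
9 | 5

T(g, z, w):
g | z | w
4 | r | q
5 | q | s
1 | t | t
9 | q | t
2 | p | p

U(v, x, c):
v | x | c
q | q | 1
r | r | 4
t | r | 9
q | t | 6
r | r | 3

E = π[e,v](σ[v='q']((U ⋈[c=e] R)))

σ filters on v, owned by the left side.
E' = π[e,v]((σ[v='q'](U) ⋈[c=e] R))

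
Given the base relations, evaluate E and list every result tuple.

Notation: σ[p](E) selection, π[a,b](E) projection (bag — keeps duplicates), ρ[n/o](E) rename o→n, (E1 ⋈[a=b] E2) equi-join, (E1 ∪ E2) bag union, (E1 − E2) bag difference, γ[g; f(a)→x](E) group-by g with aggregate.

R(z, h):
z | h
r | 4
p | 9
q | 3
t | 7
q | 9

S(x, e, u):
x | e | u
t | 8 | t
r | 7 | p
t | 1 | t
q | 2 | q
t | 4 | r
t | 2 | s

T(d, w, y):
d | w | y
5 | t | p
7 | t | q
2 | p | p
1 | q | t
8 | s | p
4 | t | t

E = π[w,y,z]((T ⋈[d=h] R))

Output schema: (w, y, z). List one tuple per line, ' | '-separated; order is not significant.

Row counts bottom-up:
  T → 6
  R → 5
  (T ⋈[d=h] R) → 2
  π[w,y,z]((T ⋈[d=h] R)) → 2

== RESULT ==
w | y | z
t | q | t
t | t | r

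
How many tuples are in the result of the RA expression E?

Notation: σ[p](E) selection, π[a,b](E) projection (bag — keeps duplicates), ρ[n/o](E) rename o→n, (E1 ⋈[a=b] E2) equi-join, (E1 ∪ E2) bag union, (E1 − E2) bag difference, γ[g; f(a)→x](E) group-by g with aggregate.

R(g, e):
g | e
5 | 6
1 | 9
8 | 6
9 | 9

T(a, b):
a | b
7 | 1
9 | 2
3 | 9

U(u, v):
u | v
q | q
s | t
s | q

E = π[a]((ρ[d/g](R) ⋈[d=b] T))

Subexpression sizes:
  R → 4
  ρ[d/g](R) → 4
  T → 3
  (ρ[d/g](R) ⋈[d=b] T) → 2
  π[a]((ρ[d/g](R) ⋈[d=b] T)) → 2

|E| = 2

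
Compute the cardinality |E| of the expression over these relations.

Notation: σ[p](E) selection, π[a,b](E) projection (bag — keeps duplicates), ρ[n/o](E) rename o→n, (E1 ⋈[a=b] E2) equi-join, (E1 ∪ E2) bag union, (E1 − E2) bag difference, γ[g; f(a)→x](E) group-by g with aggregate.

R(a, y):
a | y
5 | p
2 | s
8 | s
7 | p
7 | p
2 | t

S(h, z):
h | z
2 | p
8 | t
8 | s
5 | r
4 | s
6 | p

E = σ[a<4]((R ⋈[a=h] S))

Per-node cardinality:
  R → 6
  S → 6
  (R ⋈[a=h] S) → 5
  σ[a<4]((R ⋈[a=h] S)) → 2

|E| = 2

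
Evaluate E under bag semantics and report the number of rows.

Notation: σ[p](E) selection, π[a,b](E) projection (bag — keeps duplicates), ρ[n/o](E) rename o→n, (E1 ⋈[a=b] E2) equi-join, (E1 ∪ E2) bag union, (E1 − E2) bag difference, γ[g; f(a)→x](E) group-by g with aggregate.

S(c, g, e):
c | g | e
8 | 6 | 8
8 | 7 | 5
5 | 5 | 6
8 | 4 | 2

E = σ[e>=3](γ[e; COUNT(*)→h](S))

Subexpression sizes:
  S → 4
  γ[e; COUNT(*)→h](S) → 4
  σ[e>=3](γ[e; COUNT(*)→h](S)) → 3

|E| = 3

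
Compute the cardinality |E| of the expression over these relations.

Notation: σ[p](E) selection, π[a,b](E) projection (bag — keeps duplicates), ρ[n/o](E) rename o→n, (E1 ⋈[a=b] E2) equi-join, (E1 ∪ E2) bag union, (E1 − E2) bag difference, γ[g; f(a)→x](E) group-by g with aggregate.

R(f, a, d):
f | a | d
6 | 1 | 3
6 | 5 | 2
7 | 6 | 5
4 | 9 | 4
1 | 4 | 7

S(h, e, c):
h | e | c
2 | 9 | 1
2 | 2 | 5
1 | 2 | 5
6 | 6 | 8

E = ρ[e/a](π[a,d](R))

Stepwise |·|:
  R → 5
  π[a,d](R) → 5
  ρ[e/a](π[a,d](R)) → 5

|E| = 5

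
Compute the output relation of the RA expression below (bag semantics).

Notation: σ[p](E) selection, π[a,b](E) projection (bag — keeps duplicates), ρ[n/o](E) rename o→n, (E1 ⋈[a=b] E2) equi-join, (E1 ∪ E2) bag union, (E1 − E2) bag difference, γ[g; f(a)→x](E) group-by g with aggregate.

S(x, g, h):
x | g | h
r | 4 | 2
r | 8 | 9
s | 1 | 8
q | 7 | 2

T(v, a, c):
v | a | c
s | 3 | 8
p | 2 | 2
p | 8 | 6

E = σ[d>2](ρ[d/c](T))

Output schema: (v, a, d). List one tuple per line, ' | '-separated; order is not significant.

Per-node cardinality:
  T → 3
  ρ[d/c](T) → 3
  σ[d>2](ρ[d/c](T)) → 2

== RESULT ==
v | a | d
p | 8 | 6
s | 3 | 8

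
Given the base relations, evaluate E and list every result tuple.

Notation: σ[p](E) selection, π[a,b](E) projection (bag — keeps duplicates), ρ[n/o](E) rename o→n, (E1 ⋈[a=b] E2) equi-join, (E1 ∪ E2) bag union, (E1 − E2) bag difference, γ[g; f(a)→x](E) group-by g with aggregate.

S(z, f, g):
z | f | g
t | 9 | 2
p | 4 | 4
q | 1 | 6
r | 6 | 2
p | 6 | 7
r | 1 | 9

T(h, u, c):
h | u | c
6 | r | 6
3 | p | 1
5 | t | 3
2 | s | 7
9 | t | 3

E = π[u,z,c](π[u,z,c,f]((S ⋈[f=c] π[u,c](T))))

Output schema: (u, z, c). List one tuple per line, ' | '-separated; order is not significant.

Subexpression sizes:
  S → 6
  T → 5
  π[u,c](T) → 5
  (S ⋈[f=c] π[u,c](T)) → 4
  π[u,z,c,f]((S ⋈[f=c] π[u,c](T))) → 4
  π[u,z,c](π[u,z,c,f]((S ⋈[f=c] π[u,c](T)))) → 4

== RESULT ==
u | z | c
p | q | 1
p | r | 1
r | p | 6
r | r | 6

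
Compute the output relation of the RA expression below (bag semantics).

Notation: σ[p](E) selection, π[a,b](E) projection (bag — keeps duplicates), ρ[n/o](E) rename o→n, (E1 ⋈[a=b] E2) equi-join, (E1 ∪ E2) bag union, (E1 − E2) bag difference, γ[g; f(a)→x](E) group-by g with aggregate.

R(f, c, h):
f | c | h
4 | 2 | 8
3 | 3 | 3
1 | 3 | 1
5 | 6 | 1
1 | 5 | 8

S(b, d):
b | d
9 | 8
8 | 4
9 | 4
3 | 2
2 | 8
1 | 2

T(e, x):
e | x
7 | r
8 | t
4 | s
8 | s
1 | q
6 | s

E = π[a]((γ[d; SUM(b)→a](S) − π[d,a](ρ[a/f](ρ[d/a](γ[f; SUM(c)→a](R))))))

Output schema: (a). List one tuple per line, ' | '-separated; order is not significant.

Stepwise |·|:
  S → 6
  γ[d; SUM(b)→a](S) → 3
  R → 5
  γ[f; SUM(c)→a](R) → 4
  ρ[d/a](γ[f; SUM(c)→a](R)) → 4
  ρ[a/f](ρ[d/a](γ[f; SUM(c)→a](R))) → 4
  π[d,a](ρ[a/f](ρ[d/a](γ[f; SUM(c)→a](R)))) → 4
  (γ[d; SUM(b)→a](S) − π[d,a](ρ[a/f](ρ[d/a](γ[f; SUM(c)→a](R))))) → 2
  π[a]((γ[d; SUM(b)→a](S) − π[d,a](ρ[a/f](ρ[d/a](γ[f; SUM(c)→a](R)))))) → 2

== RESULT ==
a
11
17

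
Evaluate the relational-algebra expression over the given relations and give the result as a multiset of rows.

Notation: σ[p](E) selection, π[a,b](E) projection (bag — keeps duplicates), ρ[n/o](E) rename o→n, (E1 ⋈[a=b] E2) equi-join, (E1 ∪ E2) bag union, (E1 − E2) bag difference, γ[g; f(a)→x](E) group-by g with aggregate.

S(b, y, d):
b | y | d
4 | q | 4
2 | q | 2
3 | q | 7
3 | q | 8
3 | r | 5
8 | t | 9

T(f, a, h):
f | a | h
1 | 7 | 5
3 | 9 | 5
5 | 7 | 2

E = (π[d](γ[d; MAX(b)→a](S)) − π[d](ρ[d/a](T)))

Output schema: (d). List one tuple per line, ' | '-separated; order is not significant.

Subexpression sizes:
  S → 6
  γ[d; MAX(b)→a](S) → 6
  π[d](γ[d; MAX(b)→a](S)) → 6
  T → 3
  ρ[d/a](T) → 3
  π[d](ρ[d/a](T)) → 3
  (π[d](γ[d; MAX(b)→a](S)) − π[d](ρ[d/a](T))) → 4

== RESULT ==
d
2
4
5
8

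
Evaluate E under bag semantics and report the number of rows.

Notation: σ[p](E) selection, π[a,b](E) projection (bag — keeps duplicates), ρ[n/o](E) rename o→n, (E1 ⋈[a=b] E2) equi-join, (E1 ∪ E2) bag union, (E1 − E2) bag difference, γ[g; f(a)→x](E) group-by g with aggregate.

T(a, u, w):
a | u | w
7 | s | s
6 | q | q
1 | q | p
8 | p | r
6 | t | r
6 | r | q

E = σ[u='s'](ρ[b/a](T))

Per-node cardinality:
  T → 6
  ρ[b/a](T) → 6
  σ[u='s'](ρ[b/a](T)) → 1

|E| = 1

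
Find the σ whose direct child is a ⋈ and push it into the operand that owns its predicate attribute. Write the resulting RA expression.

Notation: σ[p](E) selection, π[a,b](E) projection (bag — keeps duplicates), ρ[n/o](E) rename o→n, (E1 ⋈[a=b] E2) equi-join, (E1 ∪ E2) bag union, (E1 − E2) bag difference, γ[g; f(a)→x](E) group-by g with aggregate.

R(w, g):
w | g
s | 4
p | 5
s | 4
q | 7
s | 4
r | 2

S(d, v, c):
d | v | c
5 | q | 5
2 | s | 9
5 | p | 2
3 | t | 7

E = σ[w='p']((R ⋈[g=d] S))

σ filters on w, owned by the left side.
E' = (σ[w='p'](R) ⋈[g=d] S)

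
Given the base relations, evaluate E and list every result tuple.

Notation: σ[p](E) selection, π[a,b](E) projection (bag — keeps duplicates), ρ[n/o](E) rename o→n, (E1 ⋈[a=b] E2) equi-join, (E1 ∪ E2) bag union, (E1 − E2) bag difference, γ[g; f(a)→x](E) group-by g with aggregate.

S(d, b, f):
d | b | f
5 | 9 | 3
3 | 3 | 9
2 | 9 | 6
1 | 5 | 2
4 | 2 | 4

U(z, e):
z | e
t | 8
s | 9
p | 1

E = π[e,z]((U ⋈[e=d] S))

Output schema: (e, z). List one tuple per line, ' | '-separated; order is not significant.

Row counts bottom-up:
  U → 3
  S → 5
  (U ⋈[e=d] S) → 1
  π[e,z]((U ⋈[e=d] S)) → 1

== RESULT ==
e | z
1 | p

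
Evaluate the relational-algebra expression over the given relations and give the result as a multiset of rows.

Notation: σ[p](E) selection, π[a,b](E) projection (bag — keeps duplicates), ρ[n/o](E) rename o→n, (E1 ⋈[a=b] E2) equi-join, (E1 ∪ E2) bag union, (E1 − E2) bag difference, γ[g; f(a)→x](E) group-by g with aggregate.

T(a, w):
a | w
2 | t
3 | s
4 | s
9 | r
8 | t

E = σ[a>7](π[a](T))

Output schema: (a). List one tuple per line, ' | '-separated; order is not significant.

Per-node cardinality:
  T → 5
  π[a](T) → 5
  σ[a>7](π[a](T)) → 2

== RESULT ==
a
8
9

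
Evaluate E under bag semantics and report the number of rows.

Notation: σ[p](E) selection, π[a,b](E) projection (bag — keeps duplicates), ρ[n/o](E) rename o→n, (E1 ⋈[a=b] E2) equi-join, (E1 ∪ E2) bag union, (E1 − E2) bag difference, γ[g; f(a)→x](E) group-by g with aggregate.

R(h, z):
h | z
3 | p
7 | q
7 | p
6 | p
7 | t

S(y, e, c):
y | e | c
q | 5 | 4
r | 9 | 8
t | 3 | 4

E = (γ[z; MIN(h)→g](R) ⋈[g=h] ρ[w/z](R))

Stepwise |·|:
  R → 5
  γ[z; MIN(h)→g](R) → 3
  R → 5
  ρ[w/z](R) → 5
  (γ[z; MIN(h)→g](R) ⋈[g=h] ρ[w/z](R)) → 7

|E| = 7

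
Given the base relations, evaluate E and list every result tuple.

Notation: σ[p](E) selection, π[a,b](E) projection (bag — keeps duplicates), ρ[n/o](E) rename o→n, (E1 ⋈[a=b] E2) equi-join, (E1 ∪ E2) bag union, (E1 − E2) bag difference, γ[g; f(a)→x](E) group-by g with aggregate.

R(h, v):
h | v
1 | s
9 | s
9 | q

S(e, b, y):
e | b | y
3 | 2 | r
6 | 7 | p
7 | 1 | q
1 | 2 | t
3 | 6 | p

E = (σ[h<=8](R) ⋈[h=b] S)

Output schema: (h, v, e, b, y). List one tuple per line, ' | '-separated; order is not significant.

Per-node cardinality:
  R → 3
  σ[h<=8](R) → 1
  S → 5
  (σ[h<=8](R) ⋈[h=b] S) → 1

== RESULT ==
h | v | e | b | y
1 | s | 7 | 1 | q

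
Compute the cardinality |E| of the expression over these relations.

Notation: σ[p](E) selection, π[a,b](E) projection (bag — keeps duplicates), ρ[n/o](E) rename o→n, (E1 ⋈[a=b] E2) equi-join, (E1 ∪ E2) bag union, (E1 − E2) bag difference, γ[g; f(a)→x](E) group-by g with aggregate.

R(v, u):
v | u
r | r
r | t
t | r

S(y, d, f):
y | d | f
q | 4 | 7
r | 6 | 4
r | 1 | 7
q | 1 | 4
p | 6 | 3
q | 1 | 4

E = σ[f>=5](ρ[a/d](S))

Stepwise |·|:
  S → 6
  ρ[a/d](S) → 6
  σ[f>=5](ρ[a/d](S)) → 2

|E| = 2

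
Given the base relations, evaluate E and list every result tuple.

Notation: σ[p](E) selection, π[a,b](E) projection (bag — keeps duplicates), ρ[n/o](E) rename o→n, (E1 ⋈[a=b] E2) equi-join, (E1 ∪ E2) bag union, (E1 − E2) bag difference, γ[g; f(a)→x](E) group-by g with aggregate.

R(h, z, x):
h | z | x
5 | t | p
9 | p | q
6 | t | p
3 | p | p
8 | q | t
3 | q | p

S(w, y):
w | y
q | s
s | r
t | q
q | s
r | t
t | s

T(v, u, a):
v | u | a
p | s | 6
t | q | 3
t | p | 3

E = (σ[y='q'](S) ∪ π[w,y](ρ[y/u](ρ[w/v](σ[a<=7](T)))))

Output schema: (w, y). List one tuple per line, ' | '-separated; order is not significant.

Subexpression sizes:
  S → 6
  σ[y='q'](S) → 1
  T → 3
  σ[a<=7](T) → 3
  ρ[w/v](σ[a<=7](T)) → 3
  ρ[y/u](ρ[w/v](σ[a<=7](T))) → 3
  π[w,y](ρ[y/u](ρ[w/v](σ[a<=7](T)))) → 3
  (σ[y='q'](S) ∪ π[w,y](ρ[y/u](ρ[w/v](σ[a<=7](T))))) → 4

== RESULT ==
w | y
p | s
t | p
t | q
t | q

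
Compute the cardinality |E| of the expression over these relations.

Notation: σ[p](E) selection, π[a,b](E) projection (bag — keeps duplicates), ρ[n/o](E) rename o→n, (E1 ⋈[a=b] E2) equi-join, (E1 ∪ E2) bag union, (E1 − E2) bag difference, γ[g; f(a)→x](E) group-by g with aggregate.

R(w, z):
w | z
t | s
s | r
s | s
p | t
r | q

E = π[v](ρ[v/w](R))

Subexpression sizes:
  R → 5
  ρ[v/w](R) → 5
  π[v](ρ[v/w](R)) → 5

|E| = 5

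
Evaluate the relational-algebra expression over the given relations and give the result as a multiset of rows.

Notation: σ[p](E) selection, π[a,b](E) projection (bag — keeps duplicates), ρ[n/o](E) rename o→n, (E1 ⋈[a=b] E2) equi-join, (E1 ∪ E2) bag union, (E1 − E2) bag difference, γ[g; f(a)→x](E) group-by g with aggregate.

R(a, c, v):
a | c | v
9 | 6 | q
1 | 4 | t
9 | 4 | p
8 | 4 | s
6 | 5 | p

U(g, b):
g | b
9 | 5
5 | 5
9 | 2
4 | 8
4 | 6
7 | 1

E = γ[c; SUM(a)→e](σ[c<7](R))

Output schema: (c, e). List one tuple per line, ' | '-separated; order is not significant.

Subexpression sizes:
  R → 5
  σ[c<7](R) → 5
  γ[c; SUM(a)→e](σ[c<7](R)) → 3

== RESULT ==
c | e
4 | 18
5 | 6
6 | 9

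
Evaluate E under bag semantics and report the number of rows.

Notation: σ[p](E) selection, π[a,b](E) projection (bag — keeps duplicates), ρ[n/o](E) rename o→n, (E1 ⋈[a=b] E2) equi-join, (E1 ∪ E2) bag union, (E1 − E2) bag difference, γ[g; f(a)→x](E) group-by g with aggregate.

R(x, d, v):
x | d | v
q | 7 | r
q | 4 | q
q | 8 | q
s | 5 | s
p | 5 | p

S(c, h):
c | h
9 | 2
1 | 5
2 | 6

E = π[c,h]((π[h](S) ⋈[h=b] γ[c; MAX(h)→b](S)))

Subexpression sizes:
  S → 3
  π[h](S) → 3
  S → 3
  γ[c; MAX(h)→b](S) → 3
  (π[h](S) ⋈[h=b] γ[c; MAX(h)→b](S)) → 3
  π[c,h]((π[h](S) ⋈[h=b] γ[c; MAX(h)→b](S))) → 3

|E| = 3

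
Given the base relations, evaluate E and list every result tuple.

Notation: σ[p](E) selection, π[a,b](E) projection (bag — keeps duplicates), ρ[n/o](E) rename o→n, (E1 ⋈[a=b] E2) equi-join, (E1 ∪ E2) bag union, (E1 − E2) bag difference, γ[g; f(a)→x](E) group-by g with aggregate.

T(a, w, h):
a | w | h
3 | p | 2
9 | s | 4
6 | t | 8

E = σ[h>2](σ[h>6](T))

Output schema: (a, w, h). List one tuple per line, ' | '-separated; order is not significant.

Stepwise |·|:
  T → 3
  σ[h>6](T) → 1
  σ[h>2](σ[h>6](T)) → 1

== RESULT ==
a | w | h
6 | t | 8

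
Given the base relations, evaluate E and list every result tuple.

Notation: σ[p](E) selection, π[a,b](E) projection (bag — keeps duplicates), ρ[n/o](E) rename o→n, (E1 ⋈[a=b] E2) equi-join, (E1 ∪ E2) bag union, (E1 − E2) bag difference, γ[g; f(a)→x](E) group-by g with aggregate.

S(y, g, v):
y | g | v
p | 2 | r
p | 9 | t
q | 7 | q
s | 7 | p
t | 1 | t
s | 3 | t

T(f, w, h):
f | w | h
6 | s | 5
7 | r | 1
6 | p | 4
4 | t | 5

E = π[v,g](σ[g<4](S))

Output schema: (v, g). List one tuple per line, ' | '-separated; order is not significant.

Stepwise |·|:
  S → 6
  σ[g<4](S) → 3
  π[v,g](σ[g<4](S)) → 3

== RESULT ==
v | g
r | 2
t | 1
t | 3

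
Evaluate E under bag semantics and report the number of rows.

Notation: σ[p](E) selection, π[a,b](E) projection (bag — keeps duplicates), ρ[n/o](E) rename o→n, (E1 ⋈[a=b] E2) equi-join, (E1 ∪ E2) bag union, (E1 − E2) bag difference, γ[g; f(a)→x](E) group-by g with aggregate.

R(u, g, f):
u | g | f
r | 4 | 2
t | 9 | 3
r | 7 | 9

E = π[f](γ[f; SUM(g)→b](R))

Subexpression sizes:
  R → 3
  γ[f; SUM(g)→b](R) → 3
  π[f](γ[f; SUM(g)→b](R)) → 3

|E| = 3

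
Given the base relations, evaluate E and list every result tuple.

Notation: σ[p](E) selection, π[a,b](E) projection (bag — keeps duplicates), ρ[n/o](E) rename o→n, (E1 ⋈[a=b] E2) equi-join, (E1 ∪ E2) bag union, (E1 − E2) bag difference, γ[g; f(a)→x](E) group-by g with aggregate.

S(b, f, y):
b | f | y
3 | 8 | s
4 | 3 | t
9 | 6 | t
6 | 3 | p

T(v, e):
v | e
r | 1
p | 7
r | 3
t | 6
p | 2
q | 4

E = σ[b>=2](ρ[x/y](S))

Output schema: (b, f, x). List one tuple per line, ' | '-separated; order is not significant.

Row counts bottom-up:
  S → 4
  ρ[x/y](S) → 4
  σ[b>=2](ρ[x/y](S)) → 4

== RESULT ==
b | f | x
3 | 8 | s
4 | 3 | t
6 | 3 | p
9 | 6 | t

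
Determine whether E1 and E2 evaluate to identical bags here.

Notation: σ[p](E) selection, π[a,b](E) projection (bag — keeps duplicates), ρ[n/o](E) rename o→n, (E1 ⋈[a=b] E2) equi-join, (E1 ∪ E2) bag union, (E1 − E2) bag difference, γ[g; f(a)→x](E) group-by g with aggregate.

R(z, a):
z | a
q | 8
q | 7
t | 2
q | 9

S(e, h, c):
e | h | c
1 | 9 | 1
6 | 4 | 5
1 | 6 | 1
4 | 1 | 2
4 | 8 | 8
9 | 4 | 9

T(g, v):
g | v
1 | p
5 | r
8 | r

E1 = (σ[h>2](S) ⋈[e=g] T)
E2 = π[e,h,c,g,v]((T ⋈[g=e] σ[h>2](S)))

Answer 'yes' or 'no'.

E1 subexpression sizes:
  S → 6
  σ[h>2](S) → 5
  T → 3
  (σ[h>2](S) ⋈[e=g] T) → 2
E2 subexpression sizes:
  T → 3
  S → 6
  σ[h>2](S) → 5
  (T ⋈[g=e] σ[h>2](S)) → 2
  π[e,h,c,g,v]((T ⋈[g=e] σ[h>2](S))) → 2

E1 and E2 produce the same multiset:
e | h | c | g | v
1 | 6 | 1 | 1 | p
1 | 9 | 1 | 1 | p

yes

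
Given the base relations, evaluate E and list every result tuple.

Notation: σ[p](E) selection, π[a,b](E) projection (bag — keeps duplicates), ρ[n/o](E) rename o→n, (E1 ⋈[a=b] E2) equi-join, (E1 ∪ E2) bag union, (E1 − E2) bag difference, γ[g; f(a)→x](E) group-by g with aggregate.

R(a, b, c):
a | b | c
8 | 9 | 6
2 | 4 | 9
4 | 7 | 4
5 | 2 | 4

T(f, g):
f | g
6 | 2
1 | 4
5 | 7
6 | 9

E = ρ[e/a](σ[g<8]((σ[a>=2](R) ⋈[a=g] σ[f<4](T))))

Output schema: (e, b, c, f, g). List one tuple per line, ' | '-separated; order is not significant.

Subexpression sizes:
  R → 4
  σ[a>=2](R) → 4
  T → 4
  σ[f<4](T) → 1
  (σ[a>=2](R) ⋈[a=g] σ[f<4](T)) → 1
  σ[g<8]((σ[a>=2](R) ⋈[a=g] σ[f<4](T))) → 1
  ρ[e/a](σ[g<8]((σ[a>=2](R) ⋈[a=g] σ[f<4](T)))) → 1

== RESULT ==
e | b | c | f | g
4 | 7 | 4 | 1 | 4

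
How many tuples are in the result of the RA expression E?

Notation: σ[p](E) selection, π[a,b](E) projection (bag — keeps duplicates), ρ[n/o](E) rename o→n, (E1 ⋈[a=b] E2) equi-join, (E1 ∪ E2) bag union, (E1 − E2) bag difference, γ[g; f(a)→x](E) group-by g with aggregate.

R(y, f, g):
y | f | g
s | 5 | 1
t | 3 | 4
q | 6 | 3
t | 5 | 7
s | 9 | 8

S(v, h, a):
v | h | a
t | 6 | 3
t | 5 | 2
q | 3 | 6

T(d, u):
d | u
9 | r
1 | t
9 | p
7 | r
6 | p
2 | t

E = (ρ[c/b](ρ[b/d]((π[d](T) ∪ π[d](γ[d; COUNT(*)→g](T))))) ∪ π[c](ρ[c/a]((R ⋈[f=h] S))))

Per-node cardinality:
  T → 6
  π[d](T) → 6
  T → 6
  γ[d; COUNT(*)→g](T) → 5
  π[d](γ[d; COUNT(*)→g](T)) → 5
  (π[d](T) ∪ π[d](γ[d; COUNT(*)→g](T))) → 11
  ρ[b/d]((π[d](T) ∪ π[d](γ[d; COUNT(*)→g](T)))) → 11
  ρ[c/b](ρ[b/d]((π[d](T) ∪ π[d](γ[d; COUNT(*)→g](T))))) → 11
  R → 5
  S → 3
  (R ⋈[f=h] S) → 4
  ρ[c/a]((R ⋈[f=h] S)) → 4
  π[c](ρ[c/a]((R ⋈[f=h] S))) → 4
  (ρ[c/b](ρ[b/d]((π[d](T) ∪ π[d](γ[d; COUNT(*)→g](T))))) ∪ π[c](ρ[c/a]((R ⋈[f=h] S)))) → 15

|E| = 15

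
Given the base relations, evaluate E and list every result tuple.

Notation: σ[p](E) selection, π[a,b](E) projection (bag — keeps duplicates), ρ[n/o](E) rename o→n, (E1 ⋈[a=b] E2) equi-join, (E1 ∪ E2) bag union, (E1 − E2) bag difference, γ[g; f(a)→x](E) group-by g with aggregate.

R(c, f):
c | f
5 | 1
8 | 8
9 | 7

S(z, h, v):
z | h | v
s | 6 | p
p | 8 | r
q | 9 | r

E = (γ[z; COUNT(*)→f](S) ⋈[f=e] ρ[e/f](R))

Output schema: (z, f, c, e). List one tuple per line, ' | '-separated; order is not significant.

Stepwise |·|:
  S → 3
  γ[z; COUNT(*)→f](S) → 3
  R → 3
  ρ[e/f](R) → 3
  (γ[z; COUNT(*)→f](S) ⋈[f=e] ρ[e/f](R)) → 3

== RESULT ==
z | f | c | e
p | 1 | 5 | 1
q | 1 | 5 | 1
s | 1 | 5 | 1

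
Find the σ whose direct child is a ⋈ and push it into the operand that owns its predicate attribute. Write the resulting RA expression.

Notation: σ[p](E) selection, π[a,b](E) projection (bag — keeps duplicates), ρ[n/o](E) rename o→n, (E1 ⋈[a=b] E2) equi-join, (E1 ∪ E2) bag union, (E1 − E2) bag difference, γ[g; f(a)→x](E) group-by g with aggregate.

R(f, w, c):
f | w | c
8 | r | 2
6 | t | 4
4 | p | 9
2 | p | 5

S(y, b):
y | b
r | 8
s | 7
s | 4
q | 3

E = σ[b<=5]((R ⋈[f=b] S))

σ filters on b, owned by the right side.
E' = (R ⋈[f=b] σ[b<=5](S))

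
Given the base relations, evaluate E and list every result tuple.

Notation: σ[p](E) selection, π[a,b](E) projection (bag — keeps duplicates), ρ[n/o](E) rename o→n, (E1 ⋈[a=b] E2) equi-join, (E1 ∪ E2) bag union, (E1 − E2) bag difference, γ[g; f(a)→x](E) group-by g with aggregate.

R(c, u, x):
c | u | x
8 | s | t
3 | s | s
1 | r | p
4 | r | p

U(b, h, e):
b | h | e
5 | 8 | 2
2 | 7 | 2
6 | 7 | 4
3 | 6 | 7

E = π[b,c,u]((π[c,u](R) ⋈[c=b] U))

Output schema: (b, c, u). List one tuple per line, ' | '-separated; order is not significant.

Row counts bottom-up:
  R → 4
  π[c,u](R) → 4
  U → 4
  (π[c,u](R) ⋈[c=b] U) → 1
  π[b,c,u]((π[c,u](R) ⋈[c=b] U)) → 1

== RESULT ==
b | c | u
3 | 3 | s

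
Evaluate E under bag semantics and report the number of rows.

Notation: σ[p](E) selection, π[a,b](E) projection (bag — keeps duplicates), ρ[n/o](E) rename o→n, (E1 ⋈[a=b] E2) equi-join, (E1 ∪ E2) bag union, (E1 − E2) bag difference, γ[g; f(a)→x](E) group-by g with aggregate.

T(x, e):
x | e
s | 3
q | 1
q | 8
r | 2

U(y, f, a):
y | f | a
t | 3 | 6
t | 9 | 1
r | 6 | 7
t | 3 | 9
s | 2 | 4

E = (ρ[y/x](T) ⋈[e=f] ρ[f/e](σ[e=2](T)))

Per-node cardinality:
  T → 4
  ρ[y/x](T) → 4
  T → 4
  σ[e=2](T) → 1
  ρ[f/e](σ[e=2](T)) → 1
  (ρ[y/x](T) ⋈[e=f] ρ[f/e](σ[e=2](T))) → 1

|E| = 1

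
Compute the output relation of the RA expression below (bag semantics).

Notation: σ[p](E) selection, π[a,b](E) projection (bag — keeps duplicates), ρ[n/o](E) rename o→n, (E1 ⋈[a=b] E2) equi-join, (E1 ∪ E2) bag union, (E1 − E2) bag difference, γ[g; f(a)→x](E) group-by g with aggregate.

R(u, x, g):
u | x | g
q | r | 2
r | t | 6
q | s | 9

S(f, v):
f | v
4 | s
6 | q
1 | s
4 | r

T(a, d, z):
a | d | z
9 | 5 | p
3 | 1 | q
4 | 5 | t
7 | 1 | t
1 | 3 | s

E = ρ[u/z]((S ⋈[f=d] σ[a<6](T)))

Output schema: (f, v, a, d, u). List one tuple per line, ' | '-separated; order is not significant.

Per-node cardinality:
  S → 4
  T → 5
  σ[a<6](T) → 3
  (S ⋈[f=d] σ[a<6](T)) → 1
  ρ[u/z]((S ⋈[f=d] σ[a<6](T))) → 1

== RESULT ==
f | v | a | d | u
1 | s | 3 | 1 | q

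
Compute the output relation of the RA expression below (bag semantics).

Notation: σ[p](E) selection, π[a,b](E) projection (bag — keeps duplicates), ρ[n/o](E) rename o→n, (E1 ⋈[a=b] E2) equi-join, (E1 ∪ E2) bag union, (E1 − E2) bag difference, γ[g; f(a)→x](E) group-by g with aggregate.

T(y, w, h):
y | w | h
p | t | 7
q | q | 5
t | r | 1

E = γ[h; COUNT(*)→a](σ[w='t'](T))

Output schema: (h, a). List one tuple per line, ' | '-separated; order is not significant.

Row counts bottom-up:
  T → 3
  σ[w='t'](T) → 1
  γ[h; COUNT(*)→a](σ[w='t'](T)) → 1

== RESULT ==
h | a
7 | 1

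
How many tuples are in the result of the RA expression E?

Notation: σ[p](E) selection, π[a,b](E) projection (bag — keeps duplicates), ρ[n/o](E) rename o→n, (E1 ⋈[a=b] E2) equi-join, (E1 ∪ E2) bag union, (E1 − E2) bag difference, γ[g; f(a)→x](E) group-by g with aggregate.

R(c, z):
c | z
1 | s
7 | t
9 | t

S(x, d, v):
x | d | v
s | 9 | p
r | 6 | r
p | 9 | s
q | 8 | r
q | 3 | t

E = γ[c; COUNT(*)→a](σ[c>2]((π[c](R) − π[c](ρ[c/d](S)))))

Per-node cardinality:
  R → 3
  π[c](R) → 3
  S → 5
  ρ[c/d](S) → 5
  π[c](ρ[c/d](S)) → 5
  (π[c](R) − π[c](ρ[c/d](S))) → 2
  σ[c>2]((π[c](R) − π[c](ρ[c/d](S)))) → 1
  γ[c; COUNT(*)→a](σ[c>2]((π[c](R) − π[c](ρ[c/d](S))))) → 1

|E| = 1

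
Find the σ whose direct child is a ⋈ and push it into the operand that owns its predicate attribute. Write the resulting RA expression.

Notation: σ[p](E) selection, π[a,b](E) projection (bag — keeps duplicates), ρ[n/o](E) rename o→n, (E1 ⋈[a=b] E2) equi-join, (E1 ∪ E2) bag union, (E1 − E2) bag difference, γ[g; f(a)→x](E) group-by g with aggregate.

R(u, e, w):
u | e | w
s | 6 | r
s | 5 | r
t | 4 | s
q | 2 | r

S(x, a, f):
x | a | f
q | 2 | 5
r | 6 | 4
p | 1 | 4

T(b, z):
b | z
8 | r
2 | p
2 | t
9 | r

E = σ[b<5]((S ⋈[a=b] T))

σ filters on b, owned by the right side.
E' = (S ⋈[a=b] σ[b<5](T))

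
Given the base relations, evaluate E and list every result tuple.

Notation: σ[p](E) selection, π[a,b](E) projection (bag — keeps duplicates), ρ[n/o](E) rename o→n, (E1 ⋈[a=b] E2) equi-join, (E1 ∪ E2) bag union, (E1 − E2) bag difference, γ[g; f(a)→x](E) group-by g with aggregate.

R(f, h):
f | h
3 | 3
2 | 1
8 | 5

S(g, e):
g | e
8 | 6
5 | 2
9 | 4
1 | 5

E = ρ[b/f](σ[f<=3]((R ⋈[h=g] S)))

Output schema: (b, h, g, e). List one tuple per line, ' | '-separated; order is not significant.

Stepwise |·|:
  R → 3
  S → 4
  (R ⋈[h=g] S) → 2
  σ[f<=3]((R ⋈[h=g] S)) → 1
  ρ[b/f](σ[f<=3]((R ⋈[h=g] S))) → 1

== RESULT ==
b | h | g | e
2 | 1 | 1 | 5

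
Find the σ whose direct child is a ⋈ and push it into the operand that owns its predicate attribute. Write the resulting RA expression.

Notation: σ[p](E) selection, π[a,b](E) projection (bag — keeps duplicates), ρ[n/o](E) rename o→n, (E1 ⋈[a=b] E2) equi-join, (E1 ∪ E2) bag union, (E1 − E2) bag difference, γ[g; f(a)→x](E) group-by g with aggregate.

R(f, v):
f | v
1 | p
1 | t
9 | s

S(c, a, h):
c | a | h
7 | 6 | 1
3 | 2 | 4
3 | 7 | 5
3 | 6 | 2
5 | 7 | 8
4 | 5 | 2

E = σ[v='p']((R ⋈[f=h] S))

σ filters on v, owned by the left side.
E' = (σ[v='p'](R) ⋈[f=h] S)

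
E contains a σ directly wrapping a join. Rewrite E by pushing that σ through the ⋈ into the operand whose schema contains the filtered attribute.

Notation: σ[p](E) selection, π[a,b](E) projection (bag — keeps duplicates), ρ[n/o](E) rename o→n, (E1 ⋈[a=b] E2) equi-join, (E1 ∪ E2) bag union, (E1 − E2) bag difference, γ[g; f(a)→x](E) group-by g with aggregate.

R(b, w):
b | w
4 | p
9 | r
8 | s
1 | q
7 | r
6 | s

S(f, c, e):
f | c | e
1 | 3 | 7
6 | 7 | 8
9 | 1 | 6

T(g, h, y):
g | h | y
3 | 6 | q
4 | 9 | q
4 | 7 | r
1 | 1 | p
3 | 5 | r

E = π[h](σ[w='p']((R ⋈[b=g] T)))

σ filters on w, owned by the left side.
E' = π[h]((σ[w='p'](R) ⋈[b=g] T))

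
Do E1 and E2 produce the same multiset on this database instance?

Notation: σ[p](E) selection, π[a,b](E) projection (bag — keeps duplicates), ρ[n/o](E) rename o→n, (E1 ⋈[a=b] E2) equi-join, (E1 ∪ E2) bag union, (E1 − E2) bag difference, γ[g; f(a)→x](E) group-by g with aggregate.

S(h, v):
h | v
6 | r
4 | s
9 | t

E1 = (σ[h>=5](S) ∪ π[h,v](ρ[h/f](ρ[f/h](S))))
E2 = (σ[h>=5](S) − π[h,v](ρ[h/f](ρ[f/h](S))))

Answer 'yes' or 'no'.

E1 stepwise |·|:
  S → 3
  σ[h>=5](S) → 2
  S → 3
  ρ[f/h](S) → 3
  ρ[h/f](ρ[f/h](S)) → 3
  π[h,v](ρ[h/f](ρ[f/h](S))) → 3
  (σ[h>=5](S) ∪ π[h,v](ρ[h/f](ρ[f/h](S)))) → 5
E2 stepwise |·|:
  S → 3
  σ[h>=5](S) → 2
  S → 3
  ρ[f/h](S) → 3
  ρ[h/f](ρ[f/h](S)) → 3
  π[h,v](ρ[h/f](ρ[f/h](S))) → 3
  (σ[h>=5](S) − π[h,v](ρ[h/f](ρ[f/h](S)))) → 0

E1 result:
h | v
4 | s
6 | r
6 | r
9 | t
9 | t
E2 result:
h | v
(0 rows)
Witness: (4, 's') appears 1× in E1 but 0× in E2.

no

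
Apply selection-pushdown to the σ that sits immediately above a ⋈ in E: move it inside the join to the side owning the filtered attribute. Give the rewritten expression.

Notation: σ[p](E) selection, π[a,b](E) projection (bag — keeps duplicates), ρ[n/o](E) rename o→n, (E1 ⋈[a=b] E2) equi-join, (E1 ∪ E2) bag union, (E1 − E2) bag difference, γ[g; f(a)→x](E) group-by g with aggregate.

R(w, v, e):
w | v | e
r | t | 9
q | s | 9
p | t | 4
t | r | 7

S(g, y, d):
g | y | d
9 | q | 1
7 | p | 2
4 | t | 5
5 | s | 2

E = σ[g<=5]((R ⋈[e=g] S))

σ filters on g, owned by the right side.
E' = (R ⋈[e=g] σ[g<=5](S))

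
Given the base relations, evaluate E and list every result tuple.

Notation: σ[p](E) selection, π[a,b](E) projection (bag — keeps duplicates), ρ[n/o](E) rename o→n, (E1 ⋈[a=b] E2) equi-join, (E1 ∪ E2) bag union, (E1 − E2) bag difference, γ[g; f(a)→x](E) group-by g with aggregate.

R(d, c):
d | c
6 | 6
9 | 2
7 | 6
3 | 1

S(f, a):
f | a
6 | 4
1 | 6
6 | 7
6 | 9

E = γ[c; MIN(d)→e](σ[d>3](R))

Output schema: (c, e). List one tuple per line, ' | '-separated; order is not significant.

Per-node cardinality:
  R → 4
  σ[d>3](R) → 3
  γ[c; MIN(d)→e](σ[d>3](R)) → 2

== RESULT ==
c | e
2 | 9
6 | 6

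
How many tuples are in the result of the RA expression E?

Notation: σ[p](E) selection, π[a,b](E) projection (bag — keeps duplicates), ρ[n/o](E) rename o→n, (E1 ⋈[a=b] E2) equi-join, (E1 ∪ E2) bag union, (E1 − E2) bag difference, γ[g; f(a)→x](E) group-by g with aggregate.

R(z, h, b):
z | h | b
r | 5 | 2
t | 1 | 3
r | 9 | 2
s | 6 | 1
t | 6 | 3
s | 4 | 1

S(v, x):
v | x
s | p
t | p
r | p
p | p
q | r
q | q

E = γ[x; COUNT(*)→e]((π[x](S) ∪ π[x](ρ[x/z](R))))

Per-node cardinality:
  S → 6
  π[x](S) → 6
  R → 6
  ρ[x/z](R) → 6
  π[x](ρ[x/z](R)) → 6
  (π[x](S) ∪ π[x](ρ[x/z](R))) → 12
  γ[x; COUNT(*)→e]((π[x](S) ∪ π[x](ρ[x/z](R)))) → 5

|E| = 5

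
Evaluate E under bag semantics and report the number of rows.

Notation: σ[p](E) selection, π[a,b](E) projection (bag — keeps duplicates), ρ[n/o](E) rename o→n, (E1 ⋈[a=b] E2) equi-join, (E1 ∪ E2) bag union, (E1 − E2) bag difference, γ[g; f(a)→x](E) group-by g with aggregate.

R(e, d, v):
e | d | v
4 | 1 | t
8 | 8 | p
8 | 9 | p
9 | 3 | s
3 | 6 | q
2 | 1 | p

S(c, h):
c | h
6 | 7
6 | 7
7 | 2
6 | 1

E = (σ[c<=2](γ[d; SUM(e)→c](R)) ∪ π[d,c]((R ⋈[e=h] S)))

Stepwise |·|:
  R → 6
  γ[d; SUM(e)→c](R) → 5
  σ[c<=2](γ[d; SUM(e)→c](R)) → 0
  R → 6
  S → 4
  (R ⋈[e=h] S) → 1
  π[d,c]((R ⋈[e=h] S)) → 1
  (σ[c<=2](γ[d; SUM(e)→c](R)) ∪ π[d,c]((R ⋈[e=h] S))) → 1

|E| = 1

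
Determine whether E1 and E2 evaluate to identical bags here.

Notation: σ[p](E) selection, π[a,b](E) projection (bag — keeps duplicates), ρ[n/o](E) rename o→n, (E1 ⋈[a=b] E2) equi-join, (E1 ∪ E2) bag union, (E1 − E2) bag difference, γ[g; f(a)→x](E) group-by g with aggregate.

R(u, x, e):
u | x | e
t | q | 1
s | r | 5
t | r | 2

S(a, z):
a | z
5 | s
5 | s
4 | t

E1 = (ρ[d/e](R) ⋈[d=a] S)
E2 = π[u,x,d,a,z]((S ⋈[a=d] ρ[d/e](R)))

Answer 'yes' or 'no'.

E1 subexpression sizes:
  R → 3
  ρ[d/e](R) → 3
  S → 3
  (ρ[d/e](R) ⋈[d=a] S) → 2
E2 subexpression sizes:
  S → 3
  R → 3
  ρ[d/e](R) → 3
  (S ⋈[a=d] ρ[d/e](R)) → 2
  π[u,x,d,a,z]((S ⋈[a=d] ρ[d/e](R))) → 2

E1 and E2 produce the same multiset:
u | x | d | a | z
s | r | 5 | 5 | s
s | r | 5 | 5 | s

yes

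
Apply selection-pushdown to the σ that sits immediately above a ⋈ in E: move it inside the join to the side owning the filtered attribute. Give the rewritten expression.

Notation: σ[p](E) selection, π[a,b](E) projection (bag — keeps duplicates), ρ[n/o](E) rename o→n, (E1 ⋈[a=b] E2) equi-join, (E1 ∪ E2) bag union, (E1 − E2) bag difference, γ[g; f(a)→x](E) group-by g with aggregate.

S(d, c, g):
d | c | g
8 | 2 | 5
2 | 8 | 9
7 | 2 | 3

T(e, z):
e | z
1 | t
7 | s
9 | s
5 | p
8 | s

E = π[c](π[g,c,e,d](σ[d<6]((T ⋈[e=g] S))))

σ filters on d, owned by the right side.
E' = π[c](π[g,c,e,d]((T ⋈[e=g] σ[d<6](S))))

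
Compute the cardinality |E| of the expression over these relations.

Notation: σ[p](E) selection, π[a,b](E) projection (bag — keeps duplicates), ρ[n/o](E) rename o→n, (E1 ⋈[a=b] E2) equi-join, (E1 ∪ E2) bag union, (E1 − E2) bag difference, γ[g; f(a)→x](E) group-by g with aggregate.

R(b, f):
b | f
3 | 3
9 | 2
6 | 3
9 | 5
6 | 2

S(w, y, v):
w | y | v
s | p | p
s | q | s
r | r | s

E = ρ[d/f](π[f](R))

Row counts bottom-up:
  R → 5
  π[f](R) → 5
  ρ[d/f](π[f](R)) → 5

|E| = 5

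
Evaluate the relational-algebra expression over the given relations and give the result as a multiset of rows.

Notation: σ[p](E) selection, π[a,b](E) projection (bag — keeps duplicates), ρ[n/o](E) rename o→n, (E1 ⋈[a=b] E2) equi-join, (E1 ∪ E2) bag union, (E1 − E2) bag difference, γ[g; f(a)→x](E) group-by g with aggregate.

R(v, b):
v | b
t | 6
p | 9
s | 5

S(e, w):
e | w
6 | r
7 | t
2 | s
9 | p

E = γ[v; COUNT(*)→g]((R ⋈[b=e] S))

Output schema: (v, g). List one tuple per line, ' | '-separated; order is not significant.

Stepwise |·|:
  R → 3
  S → 4
  (R ⋈[b=e] S) → 2
  γ[v; COUNT(*)→g]((R ⋈[b=e] S)) → 2

== RESULT ==
v | g
p | 1
t | 1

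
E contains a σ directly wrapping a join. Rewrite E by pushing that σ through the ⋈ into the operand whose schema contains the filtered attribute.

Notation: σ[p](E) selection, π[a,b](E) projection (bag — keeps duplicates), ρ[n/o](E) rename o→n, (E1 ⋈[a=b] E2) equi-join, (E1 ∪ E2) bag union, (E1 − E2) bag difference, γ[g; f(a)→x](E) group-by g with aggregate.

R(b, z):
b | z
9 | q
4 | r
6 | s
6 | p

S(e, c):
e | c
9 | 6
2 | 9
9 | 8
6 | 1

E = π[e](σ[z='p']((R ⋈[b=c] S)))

σ filters on z, owned by the left side.
E' = π[e]((σ[z='p'](R) ⋈[b=c] S))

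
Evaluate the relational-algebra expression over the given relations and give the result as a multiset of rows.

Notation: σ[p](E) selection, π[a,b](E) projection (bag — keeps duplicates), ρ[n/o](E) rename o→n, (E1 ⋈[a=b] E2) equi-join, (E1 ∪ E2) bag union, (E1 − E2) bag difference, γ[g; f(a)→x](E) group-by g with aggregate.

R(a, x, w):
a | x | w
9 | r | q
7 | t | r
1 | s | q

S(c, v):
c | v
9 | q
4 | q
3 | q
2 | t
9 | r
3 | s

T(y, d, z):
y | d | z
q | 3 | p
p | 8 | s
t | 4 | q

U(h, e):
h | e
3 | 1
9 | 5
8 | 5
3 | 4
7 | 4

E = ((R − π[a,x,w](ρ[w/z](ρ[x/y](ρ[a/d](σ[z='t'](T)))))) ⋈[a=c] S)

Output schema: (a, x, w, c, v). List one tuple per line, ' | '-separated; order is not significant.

Per-node cardinality:
  R → 3
  T → 3
  σ[z='t'](T) → 0
  ρ[a/d](σ[z='t'](T)) → 0
  ρ[x/y](ρ[a/d](σ[z='t'](T))) → 0
  ρ[w/z](ρ[x/y](ρ[a/d](σ[z='t'](T)))) → 0
  π[a,x,w](ρ[w/z](ρ[x/y](ρ[a/d](σ[z='t'](T))))) → 0
  (R − π[a,x,w](ρ[w/z](ρ[x/y](ρ[a/d](σ[z='t'](T)))))) → 3
  S → 6
  ((R − π[a,x,w](ρ[w/z](ρ[x/y](ρ[a/d](σ[z='t'](T)))))) ⋈[a=c] S) → 2

== RESULT ==
a | x | w | c | v
9 | r | q | 9 | q
9 | r | q | 9 | r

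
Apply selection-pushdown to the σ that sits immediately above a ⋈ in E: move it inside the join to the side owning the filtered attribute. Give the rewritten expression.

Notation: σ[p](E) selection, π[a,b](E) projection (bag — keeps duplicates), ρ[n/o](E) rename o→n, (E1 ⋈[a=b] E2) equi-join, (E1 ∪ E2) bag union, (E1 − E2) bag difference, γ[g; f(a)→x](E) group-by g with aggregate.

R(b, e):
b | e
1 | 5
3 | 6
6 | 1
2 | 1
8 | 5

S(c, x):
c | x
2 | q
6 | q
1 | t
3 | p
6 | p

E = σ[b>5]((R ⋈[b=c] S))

σ filters on b, owned by the left side.
E' = (σ[b>5](R) ⋈[b=c] S)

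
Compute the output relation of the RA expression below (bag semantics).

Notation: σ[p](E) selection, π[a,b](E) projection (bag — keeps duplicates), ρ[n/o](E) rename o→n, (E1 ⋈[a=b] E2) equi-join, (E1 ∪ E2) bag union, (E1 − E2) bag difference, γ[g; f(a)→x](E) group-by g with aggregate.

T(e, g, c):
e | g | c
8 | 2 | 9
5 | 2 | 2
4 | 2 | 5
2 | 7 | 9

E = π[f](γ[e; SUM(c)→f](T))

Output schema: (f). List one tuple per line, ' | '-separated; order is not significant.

Stepwise |·|:
  T → 4
  γ[e; SUM(c)→f](T) → 4
  π[f](γ[e; SUM(c)→f](T)) → 4

== RESULT ==
f
2
5
9
9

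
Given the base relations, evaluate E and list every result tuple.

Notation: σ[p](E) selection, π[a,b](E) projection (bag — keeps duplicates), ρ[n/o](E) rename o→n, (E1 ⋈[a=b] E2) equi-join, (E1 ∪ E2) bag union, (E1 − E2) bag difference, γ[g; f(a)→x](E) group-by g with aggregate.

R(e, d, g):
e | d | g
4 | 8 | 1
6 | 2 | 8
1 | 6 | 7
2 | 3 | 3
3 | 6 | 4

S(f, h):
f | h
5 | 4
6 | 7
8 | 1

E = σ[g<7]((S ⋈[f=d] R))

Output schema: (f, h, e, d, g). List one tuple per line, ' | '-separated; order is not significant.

Per-node cardinality:
  S → 3
  R → 5
  (S ⋈[f=d] R) → 3
  σ[g<7]((S ⋈[f=d] R)) → 2

== RESULT ==
f | h | e | d | g
6 | 7 | 3 | 6 | 4
8 | 1 | 4 | 8 | 1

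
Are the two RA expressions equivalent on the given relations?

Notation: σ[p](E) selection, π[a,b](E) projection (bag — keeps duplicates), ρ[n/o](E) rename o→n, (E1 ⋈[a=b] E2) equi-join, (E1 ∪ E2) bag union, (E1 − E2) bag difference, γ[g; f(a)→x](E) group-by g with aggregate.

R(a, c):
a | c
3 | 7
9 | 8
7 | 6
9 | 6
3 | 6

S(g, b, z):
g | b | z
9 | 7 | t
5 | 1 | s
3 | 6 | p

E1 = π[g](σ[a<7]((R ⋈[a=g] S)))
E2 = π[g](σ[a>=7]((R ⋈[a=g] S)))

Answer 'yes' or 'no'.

E1 subexpression sizes:
  R → 5
  S → 3
  (R ⋈[a=g] S) → 4
  σ[a<7]((R ⋈[a=g] S)) → 2
  π[g](σ[a<7]((R ⋈[a=g] S))) → 2
E2 subexpression sizes:
  R → 5
  S → 3
  (R ⋈[a=g] S) → 4
  σ[a>=7]((R ⋈[a=g] S)) → 2
  π[g](σ[a>=7]((R ⋈[a=g] S))) → 2

E1 result:
g
3
3
E2 result:
g
9
9
Witness: (3,) appears 2× in E1 but 0× in E2.

no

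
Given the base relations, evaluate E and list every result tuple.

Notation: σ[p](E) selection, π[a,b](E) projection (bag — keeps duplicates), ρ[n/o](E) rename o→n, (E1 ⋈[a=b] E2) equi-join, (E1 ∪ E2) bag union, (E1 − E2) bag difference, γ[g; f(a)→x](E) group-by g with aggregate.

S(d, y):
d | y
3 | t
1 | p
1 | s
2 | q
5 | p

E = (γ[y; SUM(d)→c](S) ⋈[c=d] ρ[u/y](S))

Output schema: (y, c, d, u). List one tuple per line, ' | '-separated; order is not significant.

Subexpression sizes:
  S → 5
  γ[y; SUM(d)→c](S) → 4
  S → 5
  ρ[u/y](S) → 5
  (γ[y; SUM(d)→c](S) ⋈[c=d] ρ[u/y](S)) → 4

== RESULT ==
y | c | d | u
q | 2 | 2 | q
s | 1 | 1 | p
s | 1 | 1 | s
t | 3 | 3 | t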